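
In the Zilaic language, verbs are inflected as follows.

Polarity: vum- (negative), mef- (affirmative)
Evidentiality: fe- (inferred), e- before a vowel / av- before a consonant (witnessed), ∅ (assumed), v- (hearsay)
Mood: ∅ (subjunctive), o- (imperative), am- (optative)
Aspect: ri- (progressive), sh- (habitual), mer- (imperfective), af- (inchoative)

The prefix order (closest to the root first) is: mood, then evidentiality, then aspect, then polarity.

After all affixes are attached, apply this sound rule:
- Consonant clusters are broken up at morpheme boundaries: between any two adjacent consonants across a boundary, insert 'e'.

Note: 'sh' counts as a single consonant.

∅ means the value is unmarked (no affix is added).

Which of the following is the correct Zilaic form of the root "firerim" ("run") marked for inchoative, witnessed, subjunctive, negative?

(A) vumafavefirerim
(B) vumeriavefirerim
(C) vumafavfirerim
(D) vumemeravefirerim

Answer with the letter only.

A

mood = subjunctive: zero marking, form stays firerim.
Attach evidentiality witnessed av- (before consonant 'f') → avfirerim.
Attach aspect inchoative af- → afavfirerim.
Attach polarity negative vum- → vumafavfirerim.
Apply epenthesis: vumafavfirerim → vumafavefirerim.
So the correct form is vumafavefirerim, option (A).
(C) vumafavfirerim is wrong: it fails to apply the sound rule(s).
(B) vumeriavefirerim is wrong: it uses progressive instead of inchoative for aspect.
(D) vumemeravefirerim is wrong: it uses imperfective instead of inchoative for aspect.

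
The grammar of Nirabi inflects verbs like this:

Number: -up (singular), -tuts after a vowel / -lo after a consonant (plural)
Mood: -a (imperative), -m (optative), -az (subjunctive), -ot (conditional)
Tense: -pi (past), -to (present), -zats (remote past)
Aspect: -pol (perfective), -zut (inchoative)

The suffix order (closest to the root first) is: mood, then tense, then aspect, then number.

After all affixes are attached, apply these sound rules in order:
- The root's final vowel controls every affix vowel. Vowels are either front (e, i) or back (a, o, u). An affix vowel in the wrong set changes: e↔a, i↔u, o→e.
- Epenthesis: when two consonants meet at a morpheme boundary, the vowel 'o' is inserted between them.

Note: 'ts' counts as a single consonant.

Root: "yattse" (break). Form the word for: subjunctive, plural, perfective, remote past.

Attach mood subjunctive -az → yattseaz.
Attach tense remote past -zats → yattseazzats.
Attach aspect perfective -pol → yattseazzatspol.
Attach number plural -lo (after consonant 'l') → yattseazzatspollo.
Apply vowel harmony: yattseazzatspollo → yattseezzetspelle.
Apply epenthesis: yattseezzetspelle → yattseezozetsopelole.

yattseezozetsopelole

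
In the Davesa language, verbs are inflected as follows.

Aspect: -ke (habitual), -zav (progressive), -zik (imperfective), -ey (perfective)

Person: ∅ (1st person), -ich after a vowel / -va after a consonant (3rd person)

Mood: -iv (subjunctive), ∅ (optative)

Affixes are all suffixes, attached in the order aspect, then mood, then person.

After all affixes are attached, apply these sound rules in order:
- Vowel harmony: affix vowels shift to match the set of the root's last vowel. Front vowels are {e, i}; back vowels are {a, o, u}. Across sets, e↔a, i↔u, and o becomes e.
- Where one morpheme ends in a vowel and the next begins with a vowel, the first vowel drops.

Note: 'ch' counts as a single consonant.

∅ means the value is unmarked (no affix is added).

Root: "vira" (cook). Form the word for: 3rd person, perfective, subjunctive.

Attach aspect perfective -ey → viraey.
Attach mood subjunctive -iv → viraeyiv.
Attach person 3rd person -va (after consonant 'v') → viraeyivva.
Apply vowel harmony: viraeyivva → viraayuvva.
Apply vowel deletion: viraayuvva → virayuvva.

virayuvva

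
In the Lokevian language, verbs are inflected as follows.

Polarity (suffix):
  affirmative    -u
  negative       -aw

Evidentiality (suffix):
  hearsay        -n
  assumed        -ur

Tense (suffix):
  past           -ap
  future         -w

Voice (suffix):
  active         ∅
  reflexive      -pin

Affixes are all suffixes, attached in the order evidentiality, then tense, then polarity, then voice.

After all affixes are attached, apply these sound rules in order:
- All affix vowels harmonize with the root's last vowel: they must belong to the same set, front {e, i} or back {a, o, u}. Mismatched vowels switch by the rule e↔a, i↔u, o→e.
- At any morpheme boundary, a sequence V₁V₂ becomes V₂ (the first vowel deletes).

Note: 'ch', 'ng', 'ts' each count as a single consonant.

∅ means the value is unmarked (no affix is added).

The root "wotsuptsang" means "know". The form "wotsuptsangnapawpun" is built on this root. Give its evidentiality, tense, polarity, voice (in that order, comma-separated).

Segment: wotsuptsang-n-ap-aw-pin.
evidentiality: -n → hearsay.
tense: -ap → past.
polarity: -aw → negative.
voice: -pin → reflexive.

hearsay, past, negative, reflexive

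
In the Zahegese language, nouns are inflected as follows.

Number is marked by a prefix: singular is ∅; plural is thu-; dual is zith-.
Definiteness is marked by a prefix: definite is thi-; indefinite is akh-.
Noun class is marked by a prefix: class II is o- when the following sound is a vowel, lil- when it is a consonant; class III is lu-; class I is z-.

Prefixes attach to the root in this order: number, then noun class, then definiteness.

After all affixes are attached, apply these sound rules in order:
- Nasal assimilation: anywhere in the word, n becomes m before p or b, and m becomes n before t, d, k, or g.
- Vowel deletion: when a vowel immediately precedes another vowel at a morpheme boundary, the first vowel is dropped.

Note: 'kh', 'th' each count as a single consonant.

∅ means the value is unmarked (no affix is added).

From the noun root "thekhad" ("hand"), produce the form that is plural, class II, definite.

thililthuthekhad

Attach number plural thu- → thuthekhad.
Attach noun class class II lil- (before consonant 'th') → lilthuthekhad.
Attach definiteness definite thi- → thililthuthekhad.
Nasal assimilation: no change.
Vowel deletion: no change.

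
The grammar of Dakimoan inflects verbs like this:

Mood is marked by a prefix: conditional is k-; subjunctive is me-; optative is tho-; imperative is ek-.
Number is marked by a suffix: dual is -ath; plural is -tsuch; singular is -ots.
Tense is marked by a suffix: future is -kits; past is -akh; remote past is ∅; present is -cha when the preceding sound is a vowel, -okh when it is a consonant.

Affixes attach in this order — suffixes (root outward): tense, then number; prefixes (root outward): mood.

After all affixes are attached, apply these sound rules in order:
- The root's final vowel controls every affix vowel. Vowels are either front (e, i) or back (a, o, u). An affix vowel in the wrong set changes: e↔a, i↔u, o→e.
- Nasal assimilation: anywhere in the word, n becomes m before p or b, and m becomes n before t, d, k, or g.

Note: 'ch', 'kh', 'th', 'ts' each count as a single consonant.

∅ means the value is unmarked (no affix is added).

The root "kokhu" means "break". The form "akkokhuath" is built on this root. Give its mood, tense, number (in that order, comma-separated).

imperative, remote past, dual

Segment: ek-kokhu-ath.
mood: ek- → imperative.
tense: ∅ → remote past.
number: -ath → dual.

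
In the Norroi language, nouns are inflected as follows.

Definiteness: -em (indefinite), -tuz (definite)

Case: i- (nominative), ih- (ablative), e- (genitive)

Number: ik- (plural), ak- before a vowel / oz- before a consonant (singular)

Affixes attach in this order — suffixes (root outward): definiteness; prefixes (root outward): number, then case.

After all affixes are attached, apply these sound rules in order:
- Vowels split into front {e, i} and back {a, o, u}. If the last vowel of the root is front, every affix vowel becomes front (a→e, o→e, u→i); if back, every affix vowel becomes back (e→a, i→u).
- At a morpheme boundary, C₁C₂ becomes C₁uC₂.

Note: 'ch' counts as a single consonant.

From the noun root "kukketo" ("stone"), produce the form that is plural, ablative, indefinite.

Attach number plural ik- → ikkukketo.
Attach case ablative ih- → ihikkukketo.
Attach definiteness indefinite -em → ihikkukketoem.
Apply vowel harmony: ihikkukketoem → uhukkukketoam.
Apply epenthesis: uhukkukketoam → uhukukukketoam.

uhukukukketoam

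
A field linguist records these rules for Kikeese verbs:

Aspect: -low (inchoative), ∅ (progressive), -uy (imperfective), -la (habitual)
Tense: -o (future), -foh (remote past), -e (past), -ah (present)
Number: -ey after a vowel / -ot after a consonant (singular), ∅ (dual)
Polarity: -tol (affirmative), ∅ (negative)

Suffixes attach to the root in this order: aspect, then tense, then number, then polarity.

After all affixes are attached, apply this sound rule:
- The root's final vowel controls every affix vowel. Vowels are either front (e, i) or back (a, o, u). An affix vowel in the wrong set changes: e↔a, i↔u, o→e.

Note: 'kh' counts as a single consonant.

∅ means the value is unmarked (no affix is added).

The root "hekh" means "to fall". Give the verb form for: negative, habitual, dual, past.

Attach aspect habitual -la → hekhla.
Attach tense past -e → hekhlae.
number = dual: zero marking, form stays hekhlae.
polarity = negative: zero marking, form stays hekhlae.
Apply vowel harmony: hekhlae → hekhlee.

hekhlee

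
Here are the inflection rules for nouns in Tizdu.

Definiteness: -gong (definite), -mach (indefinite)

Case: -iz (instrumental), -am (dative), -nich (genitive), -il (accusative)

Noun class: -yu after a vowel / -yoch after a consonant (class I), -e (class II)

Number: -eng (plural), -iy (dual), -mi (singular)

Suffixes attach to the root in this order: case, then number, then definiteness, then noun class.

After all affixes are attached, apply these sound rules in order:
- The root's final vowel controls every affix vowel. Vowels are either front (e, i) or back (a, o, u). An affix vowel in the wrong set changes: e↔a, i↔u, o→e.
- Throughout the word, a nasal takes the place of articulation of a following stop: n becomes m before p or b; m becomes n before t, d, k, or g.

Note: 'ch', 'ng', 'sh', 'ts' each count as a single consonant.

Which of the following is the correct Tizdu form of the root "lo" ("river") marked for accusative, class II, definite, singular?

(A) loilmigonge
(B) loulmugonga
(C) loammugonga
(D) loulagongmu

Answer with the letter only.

B

Attach case accusative -il → loil.
Attach number singular -mi → loilmi.
Attach definiteness definite -gong → loilmigong.
Attach noun class class II -e → loilmigonge.
Apply vowel harmony: loilmigonge → loulmugonga.
Nasal assimilation: no change.
So the correct form is loulmugonga, option (B).
(A) loilmigonge is wrong: it fails to apply the sound rule(s).
(D) loulagongmu is wrong: it has the affixes in the wrong order.
(C) loammugonga is wrong: it uses dative instead of accusative for case.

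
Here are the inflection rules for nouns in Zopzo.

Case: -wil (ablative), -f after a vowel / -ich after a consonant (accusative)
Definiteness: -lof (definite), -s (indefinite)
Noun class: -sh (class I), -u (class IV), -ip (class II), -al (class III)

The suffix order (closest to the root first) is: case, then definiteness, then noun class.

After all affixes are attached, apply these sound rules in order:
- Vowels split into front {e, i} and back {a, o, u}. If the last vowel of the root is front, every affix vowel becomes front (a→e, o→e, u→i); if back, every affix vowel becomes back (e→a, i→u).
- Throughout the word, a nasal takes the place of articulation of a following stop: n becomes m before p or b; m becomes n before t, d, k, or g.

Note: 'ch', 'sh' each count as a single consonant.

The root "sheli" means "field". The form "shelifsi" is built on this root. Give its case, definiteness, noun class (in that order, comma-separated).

accusative, indefinite, class IV

Segment: sheli-f-s-u.
case: -f/ich → accusative.
definiteness: -s → indefinite.
noun class: -u → class IV.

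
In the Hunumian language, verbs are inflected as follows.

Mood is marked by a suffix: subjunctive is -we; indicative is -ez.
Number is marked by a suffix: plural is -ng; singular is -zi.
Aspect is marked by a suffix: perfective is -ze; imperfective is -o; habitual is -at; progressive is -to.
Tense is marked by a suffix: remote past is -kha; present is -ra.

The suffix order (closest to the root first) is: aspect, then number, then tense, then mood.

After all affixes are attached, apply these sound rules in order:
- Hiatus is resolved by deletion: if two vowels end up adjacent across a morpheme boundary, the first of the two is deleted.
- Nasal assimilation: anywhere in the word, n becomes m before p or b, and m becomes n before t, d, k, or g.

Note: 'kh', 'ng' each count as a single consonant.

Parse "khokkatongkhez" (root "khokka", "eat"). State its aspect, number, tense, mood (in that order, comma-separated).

progressive, plural, remote past, indicative

Segment: khokka-to-ng-kha-ez.
aspect: -to → progressive.
number: -ng → plural.
tense: -kha → remote past.
mood: -ez → indicative.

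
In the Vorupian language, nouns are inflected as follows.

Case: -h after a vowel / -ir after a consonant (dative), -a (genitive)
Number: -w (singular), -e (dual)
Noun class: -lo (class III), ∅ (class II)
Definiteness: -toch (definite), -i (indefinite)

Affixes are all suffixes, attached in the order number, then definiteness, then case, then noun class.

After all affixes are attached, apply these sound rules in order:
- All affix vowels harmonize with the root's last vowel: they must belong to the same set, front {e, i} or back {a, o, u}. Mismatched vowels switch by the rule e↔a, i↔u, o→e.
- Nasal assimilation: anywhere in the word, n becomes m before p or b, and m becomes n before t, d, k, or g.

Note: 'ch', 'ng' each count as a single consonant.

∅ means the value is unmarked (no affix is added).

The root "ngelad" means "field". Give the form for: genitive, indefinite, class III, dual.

ngeladaualo

Attach number dual -e → ngelade.
Attach definiteness indefinite -i → ngeladei.
Attach case genitive -a → ngeladeia.
Attach noun class class III -lo → ngeladeialo.
Apply vowel harmony: ngeladeialo → ngeladaualo.
Nasal assimilation: no change.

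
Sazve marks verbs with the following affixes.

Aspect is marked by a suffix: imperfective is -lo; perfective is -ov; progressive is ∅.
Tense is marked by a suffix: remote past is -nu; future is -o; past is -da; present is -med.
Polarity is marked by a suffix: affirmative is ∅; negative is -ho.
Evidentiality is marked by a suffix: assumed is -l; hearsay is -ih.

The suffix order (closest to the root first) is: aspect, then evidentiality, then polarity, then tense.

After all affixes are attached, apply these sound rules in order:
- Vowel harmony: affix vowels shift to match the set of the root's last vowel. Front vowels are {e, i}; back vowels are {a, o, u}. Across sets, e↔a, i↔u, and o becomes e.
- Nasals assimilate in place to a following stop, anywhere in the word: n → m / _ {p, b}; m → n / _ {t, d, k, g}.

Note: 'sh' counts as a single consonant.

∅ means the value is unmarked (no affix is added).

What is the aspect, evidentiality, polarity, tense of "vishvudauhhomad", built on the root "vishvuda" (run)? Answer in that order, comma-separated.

Segment: vishvuda-ih-ho-med.
aspect: ∅ → progressive.
evidentiality: -ih → hearsay.
polarity: -ho → negative.
tense: -med → present.

progressive, hearsay, negative, present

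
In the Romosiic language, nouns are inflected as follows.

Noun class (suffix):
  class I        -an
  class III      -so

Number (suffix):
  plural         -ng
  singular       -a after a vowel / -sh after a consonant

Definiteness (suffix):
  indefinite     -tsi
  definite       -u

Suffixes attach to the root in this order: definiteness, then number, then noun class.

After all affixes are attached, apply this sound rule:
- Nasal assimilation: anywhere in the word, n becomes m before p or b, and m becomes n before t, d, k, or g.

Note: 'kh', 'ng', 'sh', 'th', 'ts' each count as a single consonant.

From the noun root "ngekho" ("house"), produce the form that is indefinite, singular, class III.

Attach definiteness indefinite -tsi → ngekhotsi.
Attach number singular -a (after vowel 'i') → ngekhotsia.
Attach noun class class III -so → ngekhotsiaso.
Nasal assimilation: no change.

ngekhotsiaso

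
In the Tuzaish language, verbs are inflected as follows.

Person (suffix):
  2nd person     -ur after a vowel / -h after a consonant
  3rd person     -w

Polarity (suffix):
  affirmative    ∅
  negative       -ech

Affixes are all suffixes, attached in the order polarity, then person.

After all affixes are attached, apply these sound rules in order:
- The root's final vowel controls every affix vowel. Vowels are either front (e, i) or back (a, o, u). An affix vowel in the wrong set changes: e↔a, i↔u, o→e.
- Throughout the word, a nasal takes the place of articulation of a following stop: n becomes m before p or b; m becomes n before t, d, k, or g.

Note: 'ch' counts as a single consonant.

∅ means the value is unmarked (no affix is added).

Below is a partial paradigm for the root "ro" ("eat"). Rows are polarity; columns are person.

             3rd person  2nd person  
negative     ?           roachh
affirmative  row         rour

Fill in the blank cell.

Attach polarity negative -ech → roech.
Attach person 3rd person -w → roechw.
Apply vowel harmony: roechw → roachw.
Nasal assimilation: no change.

roachw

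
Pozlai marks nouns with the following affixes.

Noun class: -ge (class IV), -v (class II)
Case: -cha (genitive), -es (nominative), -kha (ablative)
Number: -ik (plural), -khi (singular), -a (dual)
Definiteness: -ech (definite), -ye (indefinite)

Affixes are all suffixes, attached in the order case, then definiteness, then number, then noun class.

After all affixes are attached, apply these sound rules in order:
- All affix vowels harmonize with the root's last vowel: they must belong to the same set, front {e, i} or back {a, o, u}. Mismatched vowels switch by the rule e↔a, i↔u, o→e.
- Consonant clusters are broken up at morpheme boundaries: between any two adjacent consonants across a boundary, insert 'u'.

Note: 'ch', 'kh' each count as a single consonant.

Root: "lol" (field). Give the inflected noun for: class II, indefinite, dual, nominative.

Attach case nominative -es → loles.
Attach definiteness indefinite -ye → lolesye.
Attach number dual -a → lolesyea.
Attach noun class class II -v → lolesyeav.
Apply vowel harmony: lolesyeav → lolasyaav.
Apply epenthesis: lolasyaav → lolasuyaav.

lolasuyaav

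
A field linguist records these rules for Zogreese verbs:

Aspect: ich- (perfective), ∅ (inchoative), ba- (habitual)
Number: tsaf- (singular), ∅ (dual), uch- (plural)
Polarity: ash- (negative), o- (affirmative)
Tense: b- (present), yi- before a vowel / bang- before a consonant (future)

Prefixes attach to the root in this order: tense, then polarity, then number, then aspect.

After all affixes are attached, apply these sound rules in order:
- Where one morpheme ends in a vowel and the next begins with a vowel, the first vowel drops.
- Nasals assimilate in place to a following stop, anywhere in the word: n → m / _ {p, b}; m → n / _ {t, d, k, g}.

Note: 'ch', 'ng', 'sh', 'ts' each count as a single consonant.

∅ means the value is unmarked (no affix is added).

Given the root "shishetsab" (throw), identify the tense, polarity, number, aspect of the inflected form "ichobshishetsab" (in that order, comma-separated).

Segment: ich-o-b-shishetsab.
tense: b- → present.
polarity: o- → affirmative.
number: ∅ → dual.
aspect: ich- → perfective.

present, affirmative, dual, perfective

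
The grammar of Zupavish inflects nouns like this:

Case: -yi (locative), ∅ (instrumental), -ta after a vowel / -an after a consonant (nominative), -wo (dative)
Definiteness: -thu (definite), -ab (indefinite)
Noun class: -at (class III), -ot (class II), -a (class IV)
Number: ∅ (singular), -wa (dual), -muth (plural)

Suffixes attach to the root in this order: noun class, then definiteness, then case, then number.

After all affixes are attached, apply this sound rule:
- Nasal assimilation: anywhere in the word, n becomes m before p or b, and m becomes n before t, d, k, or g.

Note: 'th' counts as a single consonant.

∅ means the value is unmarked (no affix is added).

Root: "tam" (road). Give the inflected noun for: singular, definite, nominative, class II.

tamotthuta

Attach noun class class II -ot → tamot.
Attach definiteness definite -thu → tamotthu.
Attach case nominative -ta (after vowel 'u') → tamotthuta.
number = singular: zero marking, form stays tamotthuta.
Nasal assimilation: no change.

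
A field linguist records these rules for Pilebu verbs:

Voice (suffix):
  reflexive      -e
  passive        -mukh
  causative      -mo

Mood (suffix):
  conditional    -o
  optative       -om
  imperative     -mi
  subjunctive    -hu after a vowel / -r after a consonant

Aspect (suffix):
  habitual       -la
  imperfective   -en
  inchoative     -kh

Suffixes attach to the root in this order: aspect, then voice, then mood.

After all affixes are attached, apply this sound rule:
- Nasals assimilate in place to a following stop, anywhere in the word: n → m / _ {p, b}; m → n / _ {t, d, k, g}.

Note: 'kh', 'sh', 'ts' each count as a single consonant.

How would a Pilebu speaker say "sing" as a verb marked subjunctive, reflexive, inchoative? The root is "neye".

Attach aspect inchoative -kh → neyekh.
Attach voice reflexive -e → neyekhe.
Attach mood subjunctive -hu (after vowel 'e') → neyekhehu.
Nasal assimilation: no change.

neyekhehu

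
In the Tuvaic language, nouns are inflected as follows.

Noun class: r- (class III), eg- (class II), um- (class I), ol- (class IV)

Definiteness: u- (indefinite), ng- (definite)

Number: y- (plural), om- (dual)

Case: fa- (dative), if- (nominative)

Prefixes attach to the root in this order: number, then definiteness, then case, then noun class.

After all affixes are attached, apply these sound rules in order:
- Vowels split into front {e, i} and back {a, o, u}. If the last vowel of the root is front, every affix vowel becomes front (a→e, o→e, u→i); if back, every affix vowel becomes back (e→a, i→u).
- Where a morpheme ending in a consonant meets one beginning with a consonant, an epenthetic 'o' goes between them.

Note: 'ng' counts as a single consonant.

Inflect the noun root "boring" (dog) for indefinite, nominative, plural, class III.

rifiyoboring

Attach number plural y- → yboring.
Attach definiteness indefinite u- → uyboring.
Attach case nominative if- → ifuyboring.
Attach noun class class III r- → rifuyboring.
Apply vowel harmony: rifuyboring → rifiyboring.
Apply epenthesis: rifiyboring → rifiyoboring.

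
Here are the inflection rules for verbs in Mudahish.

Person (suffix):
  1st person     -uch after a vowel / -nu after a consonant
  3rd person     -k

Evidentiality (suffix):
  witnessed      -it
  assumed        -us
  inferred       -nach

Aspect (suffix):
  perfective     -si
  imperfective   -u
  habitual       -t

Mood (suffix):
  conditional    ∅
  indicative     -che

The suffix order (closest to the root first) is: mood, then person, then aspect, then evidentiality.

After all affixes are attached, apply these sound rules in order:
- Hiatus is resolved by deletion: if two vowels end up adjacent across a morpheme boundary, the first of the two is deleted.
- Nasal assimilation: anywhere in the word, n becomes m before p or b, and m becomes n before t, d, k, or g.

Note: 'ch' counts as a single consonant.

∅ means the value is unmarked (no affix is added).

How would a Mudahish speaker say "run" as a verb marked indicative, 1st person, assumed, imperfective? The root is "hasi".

hasichuchus

Attach mood indicative -che → hasiche.
Attach person 1st person -uch (after vowel 'e') → hasicheuch.
Attach aspect imperfective -u → hasicheuchu.
Attach evidentiality assumed -us → hasicheuchuus.
Apply vowel deletion: hasicheuchuus → hasichuchus.
Nasal assimilation: no change.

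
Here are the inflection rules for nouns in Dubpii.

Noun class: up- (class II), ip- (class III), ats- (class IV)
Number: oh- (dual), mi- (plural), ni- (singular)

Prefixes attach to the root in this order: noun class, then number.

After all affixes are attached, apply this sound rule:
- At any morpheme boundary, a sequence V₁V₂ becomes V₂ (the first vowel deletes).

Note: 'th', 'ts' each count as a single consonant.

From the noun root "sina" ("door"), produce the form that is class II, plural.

Attach noun class class II up- → upsina.
Attach number plural mi- → miupsina.
Apply vowel deletion: miupsina → mupsina.

mupsina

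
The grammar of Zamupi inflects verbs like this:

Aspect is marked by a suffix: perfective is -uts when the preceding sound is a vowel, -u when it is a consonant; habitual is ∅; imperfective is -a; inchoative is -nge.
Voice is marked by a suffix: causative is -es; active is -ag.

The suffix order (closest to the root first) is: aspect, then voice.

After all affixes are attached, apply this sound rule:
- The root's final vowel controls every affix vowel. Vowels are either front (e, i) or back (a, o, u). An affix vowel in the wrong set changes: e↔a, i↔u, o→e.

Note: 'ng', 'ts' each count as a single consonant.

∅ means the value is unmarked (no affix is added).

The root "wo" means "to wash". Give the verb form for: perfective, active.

woutsag

Attach aspect perfective -uts (after vowel 'o') → wouts.
Attach voice active -ag → woutsag.
Vowel harmony: no change.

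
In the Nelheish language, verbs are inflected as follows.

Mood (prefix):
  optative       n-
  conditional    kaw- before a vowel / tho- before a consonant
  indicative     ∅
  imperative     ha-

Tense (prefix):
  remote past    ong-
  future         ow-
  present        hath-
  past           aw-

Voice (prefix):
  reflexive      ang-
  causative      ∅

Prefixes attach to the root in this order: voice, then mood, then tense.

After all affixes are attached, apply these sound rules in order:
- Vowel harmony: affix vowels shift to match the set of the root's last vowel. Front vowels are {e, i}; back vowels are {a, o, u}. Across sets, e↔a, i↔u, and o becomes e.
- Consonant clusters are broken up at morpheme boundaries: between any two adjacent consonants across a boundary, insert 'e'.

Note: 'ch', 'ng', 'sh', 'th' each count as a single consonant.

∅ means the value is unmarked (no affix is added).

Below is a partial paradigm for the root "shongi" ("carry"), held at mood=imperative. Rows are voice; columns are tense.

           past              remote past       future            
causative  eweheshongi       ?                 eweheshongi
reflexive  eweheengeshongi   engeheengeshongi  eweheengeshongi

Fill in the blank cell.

voice = causative: zero marking, form stays shongi.
Attach mood imperative ha- → hashongi.
Attach tense remote past ong- → onghashongi.
Apply vowel harmony: onghashongi → engheshongi.
Apply epenthesis: engheshongi → engeheshongi.

engeheshongi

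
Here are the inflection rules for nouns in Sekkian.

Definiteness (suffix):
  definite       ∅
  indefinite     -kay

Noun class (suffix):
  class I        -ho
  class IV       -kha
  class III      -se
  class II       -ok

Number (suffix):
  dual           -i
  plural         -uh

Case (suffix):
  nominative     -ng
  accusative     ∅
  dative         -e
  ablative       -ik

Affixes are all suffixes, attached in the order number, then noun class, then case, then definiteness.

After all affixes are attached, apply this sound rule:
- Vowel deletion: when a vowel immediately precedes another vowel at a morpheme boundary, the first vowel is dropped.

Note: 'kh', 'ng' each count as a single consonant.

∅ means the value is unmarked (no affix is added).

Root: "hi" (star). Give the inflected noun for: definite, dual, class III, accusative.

Attach number dual -i → hii.
Attach noun class class III -se → hiise.
case = accusative: zero marking, form stays hiise.
definiteness = definite: zero marking, form stays hiise.
Apply vowel deletion: hiise → hise.

hise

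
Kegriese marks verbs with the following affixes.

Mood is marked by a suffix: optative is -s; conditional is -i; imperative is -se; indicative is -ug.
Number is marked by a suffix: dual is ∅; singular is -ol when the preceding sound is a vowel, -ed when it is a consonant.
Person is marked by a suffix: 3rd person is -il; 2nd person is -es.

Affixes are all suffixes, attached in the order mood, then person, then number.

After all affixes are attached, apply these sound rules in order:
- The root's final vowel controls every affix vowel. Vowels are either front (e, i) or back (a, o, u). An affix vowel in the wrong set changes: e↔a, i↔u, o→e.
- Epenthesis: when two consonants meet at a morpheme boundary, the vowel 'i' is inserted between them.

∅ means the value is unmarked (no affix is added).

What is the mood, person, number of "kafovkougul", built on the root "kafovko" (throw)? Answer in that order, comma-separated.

Segment: kafovko-ug-il.
mood: -ug → indicative.
person: -il → 3rd person.
number: ∅ → dual.

indicative, 3rd person, dual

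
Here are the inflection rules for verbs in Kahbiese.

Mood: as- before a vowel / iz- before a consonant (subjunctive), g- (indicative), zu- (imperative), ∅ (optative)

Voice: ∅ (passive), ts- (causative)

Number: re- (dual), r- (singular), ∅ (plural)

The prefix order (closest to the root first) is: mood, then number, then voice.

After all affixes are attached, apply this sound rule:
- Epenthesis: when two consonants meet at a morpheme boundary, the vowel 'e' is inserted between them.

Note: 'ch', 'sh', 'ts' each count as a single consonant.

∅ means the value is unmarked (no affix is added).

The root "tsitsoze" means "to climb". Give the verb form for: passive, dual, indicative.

regetsitsoze

Attach mood indicative g- → gtsitsoze.
Attach number dual re- → regtsitsoze.
voice = passive: zero marking, form stays regtsitsoze.
Apply epenthesis: regtsitsoze → regetsitsoze.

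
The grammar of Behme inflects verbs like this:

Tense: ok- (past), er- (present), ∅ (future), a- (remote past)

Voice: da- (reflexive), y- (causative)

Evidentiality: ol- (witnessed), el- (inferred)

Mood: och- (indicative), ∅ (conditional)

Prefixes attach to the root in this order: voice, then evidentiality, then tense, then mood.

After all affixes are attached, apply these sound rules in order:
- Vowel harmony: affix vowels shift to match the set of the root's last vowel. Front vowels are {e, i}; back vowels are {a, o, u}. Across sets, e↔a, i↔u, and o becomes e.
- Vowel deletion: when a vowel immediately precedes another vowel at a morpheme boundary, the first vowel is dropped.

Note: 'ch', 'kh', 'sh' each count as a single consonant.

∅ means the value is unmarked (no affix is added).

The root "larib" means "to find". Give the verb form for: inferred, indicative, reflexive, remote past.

Attach voice reflexive da- → dalarib.
Attach evidentiality inferred el- → eldalarib.
Attach tense remote past a- → aeldalarib.
Attach mood indicative och- → ochaeldalarib.
Apply vowel harmony: ochaeldalarib → echeeldelarib.
Apply vowel deletion: echeeldelarib → echeldelarib.

echeldelarib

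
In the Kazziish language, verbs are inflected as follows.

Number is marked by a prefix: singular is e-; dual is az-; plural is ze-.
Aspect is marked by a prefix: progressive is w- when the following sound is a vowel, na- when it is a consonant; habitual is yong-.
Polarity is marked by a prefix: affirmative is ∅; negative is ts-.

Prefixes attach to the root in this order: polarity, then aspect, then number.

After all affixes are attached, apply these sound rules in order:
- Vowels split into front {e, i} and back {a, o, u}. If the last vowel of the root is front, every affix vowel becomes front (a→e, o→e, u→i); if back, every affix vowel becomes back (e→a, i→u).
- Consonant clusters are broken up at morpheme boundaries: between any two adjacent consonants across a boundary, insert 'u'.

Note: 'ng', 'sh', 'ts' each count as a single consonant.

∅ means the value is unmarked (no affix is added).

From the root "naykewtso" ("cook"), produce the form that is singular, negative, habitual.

ayongutsunaykewtso

Attach polarity negative ts- → tsnaykewtso.
Attach aspect habitual yong- → yongtsnaykewtso.
Attach number singular e- → eyongtsnaykewtso.
Apply vowel harmony: eyongtsnaykewtso → ayongtsnaykewtso.
Apply epenthesis: ayongtsnaykewtso → ayongutsunaykewtso.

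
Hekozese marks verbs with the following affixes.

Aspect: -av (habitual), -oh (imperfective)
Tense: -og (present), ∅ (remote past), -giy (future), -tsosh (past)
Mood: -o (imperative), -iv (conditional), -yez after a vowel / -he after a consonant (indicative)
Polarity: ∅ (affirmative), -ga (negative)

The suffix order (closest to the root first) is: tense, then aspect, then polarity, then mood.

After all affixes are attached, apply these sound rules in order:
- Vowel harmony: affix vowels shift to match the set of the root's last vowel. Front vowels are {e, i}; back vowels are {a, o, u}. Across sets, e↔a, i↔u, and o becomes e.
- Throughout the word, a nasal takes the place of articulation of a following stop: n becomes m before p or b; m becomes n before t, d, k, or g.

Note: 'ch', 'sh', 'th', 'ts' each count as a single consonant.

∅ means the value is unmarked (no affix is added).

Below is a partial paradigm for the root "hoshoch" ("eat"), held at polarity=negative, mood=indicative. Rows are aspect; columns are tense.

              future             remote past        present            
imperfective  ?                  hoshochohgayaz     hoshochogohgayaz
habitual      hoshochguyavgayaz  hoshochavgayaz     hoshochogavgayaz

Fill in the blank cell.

Attach tense future -giy → hoshochgiy.
Attach aspect imperfective -oh → hoshochgiyoh.
Attach polarity negative -ga → hoshochgiyohga.
Attach mood indicative -yez (after vowel 'a') → hoshochgiyohgayez.
Apply vowel harmony: hoshochgiyohgayez → hoshochguyohgayaz.
Nasal assimilation: no change.

hoshochguyohgayaz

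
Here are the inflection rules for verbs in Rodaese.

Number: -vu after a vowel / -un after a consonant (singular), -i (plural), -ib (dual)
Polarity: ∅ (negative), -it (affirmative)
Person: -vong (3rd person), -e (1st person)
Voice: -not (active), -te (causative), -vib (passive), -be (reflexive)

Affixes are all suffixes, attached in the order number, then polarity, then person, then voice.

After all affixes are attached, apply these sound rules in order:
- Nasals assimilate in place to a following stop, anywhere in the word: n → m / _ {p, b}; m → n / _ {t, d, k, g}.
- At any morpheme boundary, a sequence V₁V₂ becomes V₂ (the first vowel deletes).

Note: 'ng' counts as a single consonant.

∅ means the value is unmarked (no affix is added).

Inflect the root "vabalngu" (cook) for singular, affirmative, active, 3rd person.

vabalnguvitvongnot

Attach number singular -vu (after vowel 'u') → vabalnguvu.
Attach polarity affirmative -it → vabalnguvuit.
Attach person 3rd person -vong → vabalnguvuitvong.
Attach voice active -not → vabalnguvuitvongnot.
Nasal assimilation: no change.
Apply vowel deletion: vabalnguvuitvongnot → vabalnguvitvongnot.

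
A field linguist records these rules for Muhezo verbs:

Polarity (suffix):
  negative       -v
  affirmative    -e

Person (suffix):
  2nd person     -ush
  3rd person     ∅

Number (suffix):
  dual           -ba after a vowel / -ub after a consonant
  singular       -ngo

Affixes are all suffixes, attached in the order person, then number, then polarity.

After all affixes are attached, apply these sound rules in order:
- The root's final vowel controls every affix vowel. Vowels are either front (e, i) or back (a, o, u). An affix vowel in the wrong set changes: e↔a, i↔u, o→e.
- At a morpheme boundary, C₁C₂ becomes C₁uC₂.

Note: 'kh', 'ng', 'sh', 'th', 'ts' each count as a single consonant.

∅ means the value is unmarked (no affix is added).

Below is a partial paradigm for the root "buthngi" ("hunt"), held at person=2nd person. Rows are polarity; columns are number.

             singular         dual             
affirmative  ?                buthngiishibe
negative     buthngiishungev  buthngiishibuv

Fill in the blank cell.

buthngiishungee

Attach person 2nd person -ush → buthngiush.
Attach number singular -ngo → buthngiushngo.
Attach polarity affirmative -e → buthngiushngoe.
Apply vowel harmony: buthngiushngoe → buthngiishngee.
Apply epenthesis: buthngiishngee → buthngiishungee.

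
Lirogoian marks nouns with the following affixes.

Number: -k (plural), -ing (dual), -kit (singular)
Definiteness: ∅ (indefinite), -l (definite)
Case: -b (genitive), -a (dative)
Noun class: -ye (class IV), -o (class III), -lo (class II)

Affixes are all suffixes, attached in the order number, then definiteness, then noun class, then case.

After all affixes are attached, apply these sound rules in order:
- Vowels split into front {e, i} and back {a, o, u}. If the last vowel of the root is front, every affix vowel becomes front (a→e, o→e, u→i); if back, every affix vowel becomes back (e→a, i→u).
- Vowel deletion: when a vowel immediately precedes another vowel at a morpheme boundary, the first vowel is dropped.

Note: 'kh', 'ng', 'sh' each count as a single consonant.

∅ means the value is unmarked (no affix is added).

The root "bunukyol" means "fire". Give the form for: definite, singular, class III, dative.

bunukyolkutla

Attach number singular -kit → bunukyolkit.
Attach definiteness definite -l → bunukyolkitl.
Attach noun class class III -o → bunukyolkitlo.
Attach case dative -a → bunukyolkitloa.
Apply vowel harmony: bunukyolkitloa → bunukyolkutloa.
Apply vowel deletion: bunukyolkutloa → bunukyolkutla.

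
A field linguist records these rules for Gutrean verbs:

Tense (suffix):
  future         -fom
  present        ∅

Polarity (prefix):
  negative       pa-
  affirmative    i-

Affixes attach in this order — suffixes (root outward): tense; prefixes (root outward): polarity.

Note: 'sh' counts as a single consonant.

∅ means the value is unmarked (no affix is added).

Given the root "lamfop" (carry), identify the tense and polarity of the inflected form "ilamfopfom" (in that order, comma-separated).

future, affirmative

Segment: i-lamfop-fom.
tense: -fom → future.
polarity: i- → affirmative.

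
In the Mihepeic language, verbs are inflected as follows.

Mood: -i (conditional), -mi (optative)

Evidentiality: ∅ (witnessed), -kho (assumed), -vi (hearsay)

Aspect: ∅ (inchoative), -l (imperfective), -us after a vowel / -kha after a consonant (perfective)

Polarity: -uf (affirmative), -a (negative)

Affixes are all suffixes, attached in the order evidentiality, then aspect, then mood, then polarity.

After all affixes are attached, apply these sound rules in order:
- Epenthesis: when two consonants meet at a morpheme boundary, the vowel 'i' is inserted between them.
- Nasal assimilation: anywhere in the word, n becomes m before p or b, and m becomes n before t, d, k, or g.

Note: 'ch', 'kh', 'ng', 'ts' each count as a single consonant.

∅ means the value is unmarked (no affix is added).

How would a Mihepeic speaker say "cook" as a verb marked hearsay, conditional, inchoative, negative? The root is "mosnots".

mosnotsiviia

Attach evidentiality hearsay -vi → mosnotsvi.
aspect = inchoative: zero marking, form stays mosnotsvi.
Attach mood conditional -i → mosnotsvii.
Attach polarity negative -a → mosnotsviia.
Apply epenthesis: mosnotsviia → mosnotsiviia.
Nasal assimilation: no change.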